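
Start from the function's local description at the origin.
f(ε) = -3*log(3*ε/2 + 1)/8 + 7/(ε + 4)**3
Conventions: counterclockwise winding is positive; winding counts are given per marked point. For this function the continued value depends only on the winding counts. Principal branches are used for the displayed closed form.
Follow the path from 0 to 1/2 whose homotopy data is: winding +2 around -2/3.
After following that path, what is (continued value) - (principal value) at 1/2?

Continued minus principal equals -(3/2)*pi*i.

The rational part is single-valued and drops out of the difference; each branch term changes only by its own monodromy.
(-3/8)*log(1 - ε/(-2/3)): each positive loop around -2/3 adds 2*pi*i to the log, so winding +2 contributes (-3/8)*(2)*2*pi*i = -(3/2)*pi*i.
Summing the contributions at ε = 1/2 gives -(3/2)*pi*i.


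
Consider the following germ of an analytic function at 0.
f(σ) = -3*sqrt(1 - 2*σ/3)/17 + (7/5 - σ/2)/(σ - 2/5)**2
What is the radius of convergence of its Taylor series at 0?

The radius of convergence is 2/5.

Denominator factor (σ - 2/5)^2: pole of order 2 at 2/5, modulus 2/5.
Branch term (-3/17)*sqrt(1 - σ/(3/2)): its argument vanishes at σ = 3/2, a square-root branch point, modulus 3/2.
The radius of convergence is the smallest modulus among the singular points: 2/5.


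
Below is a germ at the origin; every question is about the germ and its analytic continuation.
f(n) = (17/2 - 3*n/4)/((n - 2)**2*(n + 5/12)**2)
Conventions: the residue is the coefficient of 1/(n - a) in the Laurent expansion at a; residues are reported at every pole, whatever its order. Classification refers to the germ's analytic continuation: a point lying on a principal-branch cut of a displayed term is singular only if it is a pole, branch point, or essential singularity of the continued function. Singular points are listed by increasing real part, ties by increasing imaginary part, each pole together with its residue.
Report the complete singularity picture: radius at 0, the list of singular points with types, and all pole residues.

Radius of convergence at 0: 5/12.
At -5/12: a pole of order 2; residue 27324/24389.
At 2: a pole of order 2; residue -27324/24389.

Denominator factor (n - 2)^2: pole of order 2 at 2, modulus 2.
Denominator factor (n + 5/12)^2: pole of order 2 at -5/12, modulus 5/12.
The radius of convergence is the smallest modulus among the singular points: 5/12.
At the order-2 pole -5/12 set g(n) = (n - (-5/12))^2*f(n) = (17/2 - 3*n/4)/(n - 2)**2.
Order-2 pole: residue = g'(a); g'(-5/12) = 27324/24389, so the residue is 27324/24389.
At the order-2 pole 2 set g(n) = (n - (2))^2*f(n) = (17/2 - 3*n/4)/(n + 5/12)**2.
Order-2 pole: residue = g'(a); g'(2) = -27324/24389, so the residue is -27324/24389.
List the singular points by increasing real part (a conjugate pair: the negative imaginary part first).


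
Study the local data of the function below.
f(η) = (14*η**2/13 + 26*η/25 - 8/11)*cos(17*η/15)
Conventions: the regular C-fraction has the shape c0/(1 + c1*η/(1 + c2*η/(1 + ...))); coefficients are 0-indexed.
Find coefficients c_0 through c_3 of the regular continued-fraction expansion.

The regular C-fraction coefficients are [-8/11, 143/100, -4876433/1673100, 79675085062/81587600523].

Taylor coefficients (expand at 0): a_0 = -8/11, a_1 = 26/25, a_2 = 49678/32175, a_3 = -3757/5625.
c0 = a_0 = -8/11. Peel one level at a time: if S = 1 + c*η/S' with S'(0) = 1, then c is the η-coefficient of S and S' = c*η/(S - 1).
S_1 = c0/f = 1 + (143/100)*η + (4876433/1170000)*η^2 + ...; c1 = 143/100.
S_2 = c1*η/(S_1 - 1) = 1 + (-4876433/1673100)*η + (39837542531/13996318050)*η^2 + ...; c2 = -4876433/1673100.
S_3 = c2*η/(S_2 - 1) = 1 + (79675085062/81587600523)*η + ...; c3 = 79675085062/81587600523.


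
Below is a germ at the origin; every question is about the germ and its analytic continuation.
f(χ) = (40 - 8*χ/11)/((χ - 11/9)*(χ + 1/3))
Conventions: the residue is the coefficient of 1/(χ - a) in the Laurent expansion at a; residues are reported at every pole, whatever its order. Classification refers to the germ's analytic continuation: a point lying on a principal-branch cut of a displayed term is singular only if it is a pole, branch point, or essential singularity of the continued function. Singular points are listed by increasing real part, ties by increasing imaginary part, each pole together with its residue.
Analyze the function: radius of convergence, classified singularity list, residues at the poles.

Denominator factor (χ + 1/3): pole of order 1 at -1/3, modulus 1/3.
Denominator factor (χ - 11/9): pole of order 1 at 11/9, modulus 11/9.
The radius of convergence is the smallest modulus among the singular points: 1/3.
At the order-1 pole -1/3 set g(χ) = (χ - (-1/3))*f(χ) = (40 - 8*χ/11)/(χ - 11/9).
Simple pole: residue = g(a) at a = -1/3, which is -1992/77.
At the order-1 pole 11/9 set g(χ) = (χ - (11/9))*f(χ) = (40 - 8*χ/11)/(χ + 1/3).
Simple pole: residue = g(a) at a = 11/9, which is 176/7.
List the singular points by increasing real part (a conjugate pair: the negative imaginary part first).

Radius of convergence at 0: 1/3.
At -1/3: a pole of order 1; residue -1992/77.
At 11/9: a pole of order 1; residue 176/7.


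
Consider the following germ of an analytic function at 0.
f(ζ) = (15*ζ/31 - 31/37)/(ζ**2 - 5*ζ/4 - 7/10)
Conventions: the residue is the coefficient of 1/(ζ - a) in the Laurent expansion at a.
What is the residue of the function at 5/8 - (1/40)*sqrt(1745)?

The factor ζ**2 - 5*ζ/4 - 7/10 splits as (ζ - a)(ζ - a') with a = 5/8 - (1/40)*sqrt(1745), a' = 5/8 + (1/40)*sqrt(1745). At the order-1 pole a set g(ζ) = (ζ - a)*f(ζ) = [15*ζ/31 - 31/37] / (ζ - a').
Simple pole: residue = g(a) at a = 5/8 - (1/40)*sqrt(1745), which is 15/62 + (4913/800606)*sqrt(1745).

The residue is 15/62 + (4913/800606)*sqrt(1745).


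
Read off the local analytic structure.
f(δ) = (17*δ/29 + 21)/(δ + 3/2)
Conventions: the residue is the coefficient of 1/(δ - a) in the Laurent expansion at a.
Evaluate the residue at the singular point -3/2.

The residue is 1167/58.

At the order-1 pole -3/2 set g(δ) = (δ - (-3/2))*f(δ) = 17*δ/29 + 21.
Simple pole: residue = g(a) at a = -3/2, which is 1167/58.


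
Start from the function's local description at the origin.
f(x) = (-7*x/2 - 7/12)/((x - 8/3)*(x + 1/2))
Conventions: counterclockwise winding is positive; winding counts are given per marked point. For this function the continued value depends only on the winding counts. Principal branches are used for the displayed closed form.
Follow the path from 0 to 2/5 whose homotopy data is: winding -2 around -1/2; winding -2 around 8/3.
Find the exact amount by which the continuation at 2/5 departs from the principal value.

Continued minus principal equals 0.

The function is rational, hence single-valued: continuing it around any pole returns the same value, so the difference is 0.


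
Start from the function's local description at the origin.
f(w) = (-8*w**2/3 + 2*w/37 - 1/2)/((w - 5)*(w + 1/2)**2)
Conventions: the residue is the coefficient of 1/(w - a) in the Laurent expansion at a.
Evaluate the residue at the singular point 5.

The residue is -29702/13431.

At the order-1 pole 5 set g(w) = (w - (5))*f(w) = (-8*w**2/3 + 2*w/37 - 1/2)/(w + 1/2)**2.
Simple pole: residue = g(a) at a = 5, which is -29702/13431.


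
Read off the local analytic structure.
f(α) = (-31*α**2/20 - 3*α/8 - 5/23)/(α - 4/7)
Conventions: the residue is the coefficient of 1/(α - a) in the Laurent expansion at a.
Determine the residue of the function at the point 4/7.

The residue is -10569/11270.

At the order-1 pole 4/7 set g(α) = (α - (4/7))*f(α) = -31*α**2/20 - 3*α/8 - 5/23.
Simple pole: residue = g(a) at a = 4/7, which is -10569/11270.


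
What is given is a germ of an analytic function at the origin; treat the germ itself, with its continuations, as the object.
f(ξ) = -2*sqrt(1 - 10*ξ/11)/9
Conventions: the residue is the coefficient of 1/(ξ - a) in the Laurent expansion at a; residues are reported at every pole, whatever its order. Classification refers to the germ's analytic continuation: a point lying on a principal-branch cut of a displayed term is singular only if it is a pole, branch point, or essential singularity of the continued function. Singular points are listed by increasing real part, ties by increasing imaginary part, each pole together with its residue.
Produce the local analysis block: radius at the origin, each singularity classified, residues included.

Branch term (-2/9)*sqrt(1 - ξ/(11/10)): its argument vanishes at ξ = 11/10, a square-root branch point, modulus 11/10.
The radius of convergence is the smallest modulus among the singular points: 11/10.

Radius of convergence at 0: 11/10.
At 11/10: an algebraic (square-root) branch point.


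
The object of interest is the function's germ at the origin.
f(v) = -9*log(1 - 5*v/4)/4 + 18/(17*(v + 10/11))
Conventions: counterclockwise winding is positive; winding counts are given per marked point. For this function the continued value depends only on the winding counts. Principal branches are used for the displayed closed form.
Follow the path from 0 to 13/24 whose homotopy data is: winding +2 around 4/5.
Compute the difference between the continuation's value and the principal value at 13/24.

The rational part is single-valued and drops out of the difference; each branch term changes only by its own monodromy.
(-9/4)*log(1 - v/(4/5)): each positive loop around 4/5 adds 2*pi*i to the log, so winding +2 contributes (-9/4)*(2)*2*pi*i = -(9)*pi*i.
Summing the contributions at v = 13/24 gives -(9)*pi*i.

Continued minus principal equals -(9)*pi*i.


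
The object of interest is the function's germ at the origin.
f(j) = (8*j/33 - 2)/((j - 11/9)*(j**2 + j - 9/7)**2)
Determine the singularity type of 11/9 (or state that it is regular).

The denominator factor j - 11/9 vanishes at 11/9 and appears to the power 1; the numerator there equals -46/27, nonzero, and no other factor vanishes.
Hence a pole whose order is the multiplicity, 1.

The point is a pole of order 1.


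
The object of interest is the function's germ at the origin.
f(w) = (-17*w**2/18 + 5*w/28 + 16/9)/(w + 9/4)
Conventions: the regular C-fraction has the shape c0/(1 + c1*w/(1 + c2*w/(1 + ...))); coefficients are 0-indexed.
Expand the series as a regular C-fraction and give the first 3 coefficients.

The regular C-fraction coefficients are [64/81, 1387/4032, -897201/621376].

Taylor coefficients (expand at 0): a_0 = 64/81, a_1 = -1387/5103, a_2 = -13730/45927.
c0 = a_0 = 64/81. Peel one level at a time: if S = 1 + c*w/S' with S'(0) = 1, then c is the w-coefficient of S and S' = c*w/(S - 1).
S_1 = c0/f = 1 + (1387/4032)*w + (99689/200704)*w^2 + ...; c1 = 1387/4032.
S_2 = c1*w/(S_1 - 1) = 1 + (-897201/621376)*w + ...; c2 = -897201/621376.


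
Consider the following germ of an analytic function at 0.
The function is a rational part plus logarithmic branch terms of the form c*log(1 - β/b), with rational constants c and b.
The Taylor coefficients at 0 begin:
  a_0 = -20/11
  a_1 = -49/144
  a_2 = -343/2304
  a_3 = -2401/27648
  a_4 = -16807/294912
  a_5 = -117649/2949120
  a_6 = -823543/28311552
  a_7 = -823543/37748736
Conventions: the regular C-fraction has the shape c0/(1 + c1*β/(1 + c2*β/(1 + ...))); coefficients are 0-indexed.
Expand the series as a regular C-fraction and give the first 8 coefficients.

The regular C-fraction coefficients are [-20/11, -539/2880, -721/2880, -105/412, -301/1648, -721/2580, -1631/10320, -1161/3728].

Taylor coefficients (read off): a_0 = -20/11, a_1 = -49/144, a_2 = -343/2304, a_3 = -2401/27648, a_4 = -16807/294912, a_5 = -117649/2949120, a_6 = -823543/28311552, a_7 = -823543/37748736.
c0 = a_0 = -20/11. Peel one level at a time: if S = 1 + c*β/S' with S'(0) = 1, then c is the β-coefficient of S and S' = c*β/(S - 1).
S_1 = c0/f = 1 + (-539/2880)*β + (-388619/8294400)*β^2 + ...; c1 = -539/2880.
S_2 = c1*β/(S_1 - 1) = 1 + (-721/2880)*β + (-49/768)*β^2 + ...; c2 = -721/2880.
S_3 = c2*β/(S_2 - 1) = 1 + (-105/412)*β + (-31605/678976)*β^2 + ...; c3 = -105/412.
S_4 = c3*β/(S_3 - 1) = 1 + (-301/1648)*β + (-49/960)*β^2 + ...; c4 = -301/1648.
S_5 = c4*β/(S_4 - 1) = 1 + (-721/2580)*β + (-1175951/26625600)*β^2 + ...; c5 = -721/2580.
S_6 = c5*β/(S_5 - 1) = 1 + (-1631/10320)*β + (-63/1280)*β^2 + ...; c6 = -1631/10320.
S_7 = c6*β/(S_6 - 1) = 1 + (-1161/3728)*β + ...; c7 = -1161/3728.


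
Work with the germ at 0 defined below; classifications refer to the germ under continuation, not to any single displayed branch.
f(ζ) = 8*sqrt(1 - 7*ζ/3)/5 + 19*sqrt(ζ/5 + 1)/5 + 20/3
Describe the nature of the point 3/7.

The term (8/5)*sqrt(1 - ζ/(3/7)) has argument 1 - 3/7/(3/7) = 0 at 3/7: a square-root (algebraic, two-sheeted) branch point; the remaining terms are analytic or single-valued there.

The point is an algebraic (square-root) branch point.


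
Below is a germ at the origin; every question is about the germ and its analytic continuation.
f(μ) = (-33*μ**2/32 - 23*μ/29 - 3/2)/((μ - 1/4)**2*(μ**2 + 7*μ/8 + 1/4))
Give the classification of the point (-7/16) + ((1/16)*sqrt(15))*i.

The denominator factor μ**2 + 7*μ/8 + 1/4 vanishes at (-7/16) + ((1/16)*sqrt(15))*i and appears to the power 1; the numerator there equals (-153229/118784) + ((811/118784)*sqrt(15))*i, nonzero, and no other factor vanishes.
Hence a pole whose order is the multiplicity, 1.

The point is a pole of order 1.


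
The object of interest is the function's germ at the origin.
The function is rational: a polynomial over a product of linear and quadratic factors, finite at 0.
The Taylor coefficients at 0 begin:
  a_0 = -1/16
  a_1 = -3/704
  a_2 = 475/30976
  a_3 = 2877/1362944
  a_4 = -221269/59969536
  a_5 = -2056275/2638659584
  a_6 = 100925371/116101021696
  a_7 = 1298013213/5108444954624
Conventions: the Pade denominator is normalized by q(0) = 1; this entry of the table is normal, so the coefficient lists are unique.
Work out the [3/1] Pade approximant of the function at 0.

Taylor coefficients needed (read off): a_0 = -1/16, a_1 = -3/704, a_2 = 475/30976, a_3 = 2877/1362944, a_4 = -221269/59969536.
Write the denominator as Q(θ) = 1 + q1*θ. Requiring Q*f - P = O(θ^5) with deg P <= 3 kills the coefficients of θ^4..θ^4 in Q*f:
  θ^4: a_4 + q1*a_3 = 0, i.e. -221269/59969536 + (2877/1362944)*q1 = 0.
Solving this linear system: q1 = 221269/126588.
The numerator is Q*f truncated at degree 3: P0 = a_0 = -1/16; P1 = a_1 + q1*a_0 = -5225/46032; P2 = a_2 + q1*a_1 = 121/15344; P3 = a_3 + q1*a_2 = 1331/46032.

The Pade approximant has numerator coefficients [-1/16, -5225/46032, 121/15344, 1331/46032]; denominator coefficients [1, 221269/126588].


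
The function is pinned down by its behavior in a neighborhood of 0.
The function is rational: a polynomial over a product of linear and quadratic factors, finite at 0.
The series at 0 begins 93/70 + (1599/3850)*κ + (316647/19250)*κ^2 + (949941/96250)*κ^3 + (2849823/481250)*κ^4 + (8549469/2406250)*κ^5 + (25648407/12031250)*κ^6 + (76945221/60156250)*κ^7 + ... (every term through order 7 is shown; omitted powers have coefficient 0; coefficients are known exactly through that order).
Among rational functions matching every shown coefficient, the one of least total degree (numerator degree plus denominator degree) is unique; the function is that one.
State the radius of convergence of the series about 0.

The radius of convergence is 5/3.

No rational of total degree below 3 reproduces all 8 coefficients; solving the [2/1] Pade equations on them gives f(κ) = (-27*κ**2 + 7*κ/11 - 31/14)/(κ - 5/3), whose expansion matches every shown term.
Denominator factor (κ - 5/3): pole of order 1 at 5/3, modulus 5/3.
The radius of convergence is the smallest modulus among the singular points: 5/3.


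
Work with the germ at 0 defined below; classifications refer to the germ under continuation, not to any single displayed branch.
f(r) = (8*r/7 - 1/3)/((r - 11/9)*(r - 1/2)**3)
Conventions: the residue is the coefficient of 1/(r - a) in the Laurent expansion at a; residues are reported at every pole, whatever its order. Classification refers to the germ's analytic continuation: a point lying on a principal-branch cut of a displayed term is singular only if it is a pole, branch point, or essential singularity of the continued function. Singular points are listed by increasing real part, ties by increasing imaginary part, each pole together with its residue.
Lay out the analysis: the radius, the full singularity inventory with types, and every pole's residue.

Radius of convergence at 0: 1/2.
At 1/2: a pole of order 3; residue -43416/15379.
At 11/9: a pole of order 1; residue 43416/15379.

Denominator factor (r - 1/2)^3: pole of order 3 at 1/2, modulus 1/2.
Denominator factor (r - 11/9): pole of order 1 at 11/9, modulus 11/9.
The radius of convergence is the smallest modulus among the singular points: 1/2.
At the order-3 pole 1/2 set g(r) = (r - (1/2))^3*f(r) = (8*r/7 - 1/3)/(r - 11/9).
Order-3 pole: residue = g''(a)/2; g''(1/2) = -86832/15379, so the residue is -43416/15379.
At the order-1 pole 11/9 set g(r) = (r - (11/9))*f(r) = (8*r/7 - 1/3)/(r - 1/2)**3.
Simple pole: residue = g(a) at a = 11/9, which is 43416/15379.
List the singular points by increasing real part (a conjugate pair: the negative imaginary part first).


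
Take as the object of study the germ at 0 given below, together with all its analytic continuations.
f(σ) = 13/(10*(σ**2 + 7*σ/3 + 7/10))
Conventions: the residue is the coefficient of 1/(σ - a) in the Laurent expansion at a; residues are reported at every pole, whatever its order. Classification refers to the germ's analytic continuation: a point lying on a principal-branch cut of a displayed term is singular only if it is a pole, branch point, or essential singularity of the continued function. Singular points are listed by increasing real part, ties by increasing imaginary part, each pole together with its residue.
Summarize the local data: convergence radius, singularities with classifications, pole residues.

Denominator factor (σ**2 + 7*σ/3 + 7/10): discriminant 119/45, real irrational roots -7/6 + (1/30)*sqrt(595) and -7/6 - (1/30)*sqrt(595); poles of order 1, moduli 7/6 - (1/30)*sqrt(595) and 7/6 + (1/30)*sqrt(595).
The radius of convergence is the smallest modulus among the singular points: 7/6 - (1/30)*sqrt(595).
The factor σ**2 + 7*σ/3 + 7/10 splits as (σ - a)(σ - a') with a = -7/6 - (1/30)*sqrt(595), a' = -7/6 + (1/30)*sqrt(595). At the order-1 pole a set g(σ) = (σ - a)*f(σ) = [13/10] / (σ - a').
Simple pole: residue = g(a) at a = -7/6 - (1/30)*sqrt(595), which is -(39/1190)*sqrt(595).
The factor σ**2 + 7*σ/3 + 7/10 splits as (σ - a)(σ - a') with a = -7/6 + (1/30)*sqrt(595), a' = -7/6 - (1/30)*sqrt(595). At the order-1 pole a set g(σ) = (σ - a)*f(σ) = [13/10] / (σ - a').
Simple pole: residue = g(a) at a = -7/6 + (1/30)*sqrt(595), which is (39/1190)*sqrt(595).
List the singular points by increasing real part (a conjugate pair: the negative imaginary part first).

Radius of convergence at 0: 7/6 - (1/30)*sqrt(595).
At -7/6 - (1/30)*sqrt(595): a pole of order 1; residue -(39/1190)*sqrt(595).
At -7/6 + (1/30)*sqrt(595): a pole of order 1; residue (39/1190)*sqrt(595).


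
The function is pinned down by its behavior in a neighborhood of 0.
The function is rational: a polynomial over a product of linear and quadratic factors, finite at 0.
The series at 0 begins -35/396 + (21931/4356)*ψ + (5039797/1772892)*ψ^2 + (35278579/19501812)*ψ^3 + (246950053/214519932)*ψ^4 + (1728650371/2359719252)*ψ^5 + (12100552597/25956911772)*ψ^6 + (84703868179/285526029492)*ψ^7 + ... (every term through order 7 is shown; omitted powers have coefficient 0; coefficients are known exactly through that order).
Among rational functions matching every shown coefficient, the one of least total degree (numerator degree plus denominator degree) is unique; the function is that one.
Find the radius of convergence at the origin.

The radius of convergence is 11/7.

No rational of total degree below 3 reproduces all 8 coefficients; solving the [2/1] Pade equations on them gives f(ψ) = (21*ψ**2/37 - 8*ψ + 5/36)/(ψ - 11/7), whose expansion matches every shown term.
Denominator factor (ψ - 11/7): pole of order 1 at 11/7, modulus 11/7.
The radius of convergence is the smallest modulus among the singular points: 11/7.


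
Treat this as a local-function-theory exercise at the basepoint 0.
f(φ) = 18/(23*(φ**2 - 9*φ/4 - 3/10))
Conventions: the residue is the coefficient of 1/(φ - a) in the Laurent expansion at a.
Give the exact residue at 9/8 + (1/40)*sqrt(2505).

The factor φ**2 - 9*φ/4 - 3/10 splits as (φ - a)(φ - a') with a = 9/8 + (1/40)*sqrt(2505), a' = 9/8 - (1/40)*sqrt(2505). At the order-1 pole a set g(φ) = (φ - a)*f(φ) = [18/23] / (φ - a').
Simple pole: residue = g(a) at a = 9/8 + (1/40)*sqrt(2505), which is (24/3841)*sqrt(2505).

The residue is (24/3841)*sqrt(2505).


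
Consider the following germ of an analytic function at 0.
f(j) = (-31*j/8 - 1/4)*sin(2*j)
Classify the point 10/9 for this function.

There is no denominator, hence no pole anywhere.
The factor sin(2*j) is entire.
So the germ continues analytically to 10/9.

The point is a regular point.


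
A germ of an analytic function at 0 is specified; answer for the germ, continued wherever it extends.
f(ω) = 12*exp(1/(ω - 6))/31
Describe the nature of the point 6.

The exponent 1/(ω - (6)) has a pole at 6, so exp(1/(ω - (6))) takes every nonzero value near it: an essential singularity (not a pole of any order).

The point is an essential singularity.


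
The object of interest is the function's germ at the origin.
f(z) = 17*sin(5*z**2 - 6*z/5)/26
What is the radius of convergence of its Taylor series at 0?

The factor -sin(5*z**2 - 6*z/5) is entire and contributes no finite singular point.
The polynomial part has no poles.
No finite singular points: the Taylor series at 0 converges everywhere.

The radius of convergence is infinite.


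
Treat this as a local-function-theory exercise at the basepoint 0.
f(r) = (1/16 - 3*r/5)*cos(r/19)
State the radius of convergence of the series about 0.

The radius of convergence is infinite.

The factor cos(r/19) is entire and contributes no finite singular point.
The polynomial part has no poles.
No finite singular points: the Taylor series at 0 converges everywhere.


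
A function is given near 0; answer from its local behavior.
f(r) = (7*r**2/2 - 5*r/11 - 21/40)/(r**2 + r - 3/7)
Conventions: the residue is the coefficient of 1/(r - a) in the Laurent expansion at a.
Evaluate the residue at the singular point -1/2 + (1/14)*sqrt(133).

The factor r**2 + r - 3/7 splits as (r - a)(r - a') with a = -1/2 + (1/14)*sqrt(133), a' = -1/2 - (1/14)*sqrt(133). At the order-1 pole a set g(r) = (r - a)*f(r) = [7*r**2/2 - 5*r/11 - 21/40] / (r - a').
Simple pole: residue = g(a) at a = -1/2 + (1/14)*sqrt(133), which is -87/44 + (1299/8360)*sqrt(133).

The residue is -87/44 + (1299/8360)*sqrt(133).


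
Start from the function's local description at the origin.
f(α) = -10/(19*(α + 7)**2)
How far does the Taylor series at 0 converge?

The radius of convergence is 7.

Denominator factor (α + 7)^2: pole of order 2 at -7, modulus 7.
The radius of convergence is the smallest modulus among the singular points: 7.


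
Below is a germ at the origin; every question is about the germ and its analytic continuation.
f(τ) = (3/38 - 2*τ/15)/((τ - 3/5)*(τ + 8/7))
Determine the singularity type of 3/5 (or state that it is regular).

The point is a pole of order 1.

The denominator factor τ - 3/5 vanishes at 3/5 and appears to the power 1; the numerator there equals -1/950, nonzero, and no other factor vanishes.
Hence a pole whose order is the multiplicity, 1.


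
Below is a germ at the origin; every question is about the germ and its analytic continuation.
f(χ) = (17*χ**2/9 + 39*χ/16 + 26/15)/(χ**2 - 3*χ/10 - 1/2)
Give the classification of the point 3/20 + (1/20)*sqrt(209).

The denominator factor χ**2 - 3*χ/10 - 1/2 vanishes at 3/20 + (1/20)*sqrt(209) and appears to the power 1; the numerator there equals 45049/14400 + (721/4800)*sqrt(209), nonzero, and no other factor vanishes.
Hence a pole whose order is the multiplicity, 1.

The point is a pole of order 1.


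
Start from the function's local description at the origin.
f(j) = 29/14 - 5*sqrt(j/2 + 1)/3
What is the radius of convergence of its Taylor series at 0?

The radius of convergence is 2.

Branch term (-5/3)*sqrt(1 - j/(-2)): its argument vanishes at j = -2, a square-root branch point, modulus 2.
The radius of convergence is the smallest modulus among the singular points: 2.


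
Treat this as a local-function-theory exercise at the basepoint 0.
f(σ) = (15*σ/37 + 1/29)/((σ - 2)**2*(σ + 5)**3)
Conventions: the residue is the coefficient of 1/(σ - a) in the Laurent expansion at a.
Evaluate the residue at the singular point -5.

The residue is -324/2576273.

At the order-3 pole -5 set g(σ) = (σ - (-5))^3*f(σ) = (15*σ/37 + 1/29)/(σ - 2)**2.
Order-3 pole: residue = g''(a)/2; g''(-5) = -648/2576273, so the residue is -324/2576273.


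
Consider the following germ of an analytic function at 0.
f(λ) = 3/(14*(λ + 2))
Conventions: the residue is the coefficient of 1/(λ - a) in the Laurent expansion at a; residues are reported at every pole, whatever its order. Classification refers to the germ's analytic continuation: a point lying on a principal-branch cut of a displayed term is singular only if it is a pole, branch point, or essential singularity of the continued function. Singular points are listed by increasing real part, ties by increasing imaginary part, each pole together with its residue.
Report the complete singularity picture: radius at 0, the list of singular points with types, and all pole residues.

Denominator factor (λ + 2): pole of order 1 at -2, modulus 2.
The radius of convergence is the smallest modulus among the singular points: 2.
At the order-1 pole -2 set g(λ) = (λ - (-2))*f(λ) = 3/14.
Simple pole: residue = g(a) at a = -2, which is 3/14.

Radius of convergence at 0: 2.
At -2: a pole of order 1; residue 3/14.


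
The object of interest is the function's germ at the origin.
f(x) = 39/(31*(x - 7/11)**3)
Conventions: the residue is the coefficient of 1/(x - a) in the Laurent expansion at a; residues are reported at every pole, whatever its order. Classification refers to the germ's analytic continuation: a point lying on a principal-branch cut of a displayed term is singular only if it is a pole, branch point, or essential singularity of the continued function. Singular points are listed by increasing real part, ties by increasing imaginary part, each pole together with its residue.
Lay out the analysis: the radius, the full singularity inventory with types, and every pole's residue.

Radius of convergence at 0: 7/11.
At 7/11: a pole of order 3; residue 0.

Denominator factor (x - 7/11)^3: pole of order 3 at 7/11, modulus 7/11.
The radius of convergence is the smallest modulus among the singular points: 7/11.
At the order-3 pole 7/11 set g(x) = (x - (7/11))^3*f(x) = 39/31.
Order-3 pole: residue = g''(a)/2; g''(7/11) = 0, so the residue is 0.


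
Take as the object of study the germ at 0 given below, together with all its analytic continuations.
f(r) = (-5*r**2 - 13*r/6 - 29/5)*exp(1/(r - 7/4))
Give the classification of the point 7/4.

The point is an essential singularity.

The exponent 1/(r - (7/4)) has a pole at 7/4, so exp(1/(r - (7/4))) takes every nonzero value near it: an essential singularity (not a pole of any order).


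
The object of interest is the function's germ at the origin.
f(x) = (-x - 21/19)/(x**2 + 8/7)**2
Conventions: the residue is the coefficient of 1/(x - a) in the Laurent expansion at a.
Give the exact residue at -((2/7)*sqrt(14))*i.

The factor x**2 + 8/7 splits as (x - a)(x - a') with a = -((2/7)*sqrt(14))*i, a' = ((2/7)*sqrt(14))*i. At the order-2 pole a set g(x) = (x - a)^2*f(x) = [-x - 21/19] / (x - a')^2.
Order-2 pole: residue = g'(a); g'(-((2/7)*sqrt(14))*i) = -((147/2432)*sqrt(14))*i, so the residue is -((147/2432)*sqrt(14))*i.

The residue is -((147/2432)*sqrt(14))*i.


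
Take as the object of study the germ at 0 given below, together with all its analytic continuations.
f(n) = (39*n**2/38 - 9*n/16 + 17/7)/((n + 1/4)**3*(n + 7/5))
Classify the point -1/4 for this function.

The denominator factor n + 1/4 vanishes at -1/4 and appears to the power 3; the numerator there equals 22415/8512, nonzero, and no other factor vanishes.
Hence a pole whose order is the multiplicity, 3.

The point is a pole of order 3.


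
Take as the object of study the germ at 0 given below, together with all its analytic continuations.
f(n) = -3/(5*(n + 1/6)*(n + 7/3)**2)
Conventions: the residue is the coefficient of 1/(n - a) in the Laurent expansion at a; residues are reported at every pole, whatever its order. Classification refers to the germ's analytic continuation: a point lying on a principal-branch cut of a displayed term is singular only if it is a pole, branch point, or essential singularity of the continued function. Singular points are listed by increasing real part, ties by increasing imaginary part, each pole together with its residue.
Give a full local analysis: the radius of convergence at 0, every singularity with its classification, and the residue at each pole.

Radius of convergence at 0: 1/6.
At -7/3: a pole of order 2; residue 108/845.
At -1/6: a pole of order 1; residue -108/845.

Denominator factor (n + 1/6): pole of order 1 at -1/6, modulus 1/6.
Denominator factor (n + 7/3)^2: pole of order 2 at -7/3, modulus 7/3.
The radius of convergence is the smallest modulus among the singular points: 1/6.
At the order-2 pole -7/3 set g(n) = (n - (-7/3))^2*f(n) = -3/(5*(n + 1/6)).
Order-2 pole: residue = g'(a); g'(-7/3) = 108/845, so the residue is 108/845.
At the order-1 pole -1/6 set g(n) = (n - (-1/6))*f(n) = -3/(5*(n + 7/3)**2).
Simple pole: residue = g(a) at a = -1/6, which is -108/845.
List the singular points by increasing real part (a conjugate pair: the negative imaginary part first).


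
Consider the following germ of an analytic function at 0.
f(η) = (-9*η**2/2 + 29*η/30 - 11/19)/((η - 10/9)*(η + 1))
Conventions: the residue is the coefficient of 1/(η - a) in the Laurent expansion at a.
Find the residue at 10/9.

At the order-1 pole 10/9 set g(η) = (η - (10/9))*f(η) = (-9*η**2/2 + 29*η/30 - 11/19)/(η + 1).
Simple pole: residue = g(a) at a = 10/9, which is -2596/1083.

The residue is -2596/1083.


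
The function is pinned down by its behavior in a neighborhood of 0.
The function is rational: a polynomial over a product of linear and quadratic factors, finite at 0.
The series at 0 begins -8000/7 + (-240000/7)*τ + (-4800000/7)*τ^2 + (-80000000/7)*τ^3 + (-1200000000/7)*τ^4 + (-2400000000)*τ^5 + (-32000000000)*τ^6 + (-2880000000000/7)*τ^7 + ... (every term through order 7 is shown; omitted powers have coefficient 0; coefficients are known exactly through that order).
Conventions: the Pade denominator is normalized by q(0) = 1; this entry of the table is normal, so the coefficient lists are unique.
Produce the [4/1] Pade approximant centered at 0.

Taylor coefficients needed (read off): a_0 = -8000/7, a_1 = -240000/7, a_2 = -4800000/7, a_3 = -80000000/7, a_4 = -1200000000/7, a_5 = -2400000000.
Write the denominator as Q(τ) = 1 + q1*τ. Requiring Q*f - P = O(τ^6) with deg P <= 4 kills the coefficients of τ^5..τ^5 in Q*f:
  τ^5: a_5 + q1*a_4 = 0, i.e. -2400000000 + (-1200000000/7)*q1 = 0.
Solving this linear system: q1 = -14.
The numerator is Q*f truncated at degree 4: P0 = a_0 = -8000/7; P1 = a_1 + q1*a_0 = -128000/7; P2 = a_2 + q1*a_1 = -1440000/7; P3 = a_3 + q1*a_2 = -12800000/7; P4 = a_4 + q1*a_3 = -80000000/7.

The Pade approximant has numerator coefficients [-8000/7, -128000/7, -1440000/7, -12800000/7, -80000000/7]; denominator coefficients [1, -14].


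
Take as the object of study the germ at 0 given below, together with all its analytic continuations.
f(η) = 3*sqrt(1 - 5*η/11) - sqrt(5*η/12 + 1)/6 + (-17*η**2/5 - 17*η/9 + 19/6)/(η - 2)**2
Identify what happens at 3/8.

The point is a regular point.

Denominator factors: η - 2 = -13/8 at η = 3/8 — none vanishes.
Branch term sqrt(1 - η/(11/5)): argument at 3/8 is 73/88, nonzero, so 3/8 is not its branch point (a point on a principal cut is still regular for the continued germ).
Branch term sqrt(1 - η/(-12/5)): argument at 3/8 is 37/32, nonzero, so 3/8 is not its branch point (a point on a principal cut is still regular for the continued germ).
So the germ continues analytically to 3/8.


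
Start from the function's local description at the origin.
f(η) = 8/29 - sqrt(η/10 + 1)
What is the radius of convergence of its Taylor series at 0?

Branch term (-1)*sqrt(1 - η/(-10)): its argument vanishes at η = -10, a square-root branch point, modulus 10.
The radius of convergence is the smallest modulus among the singular points: 10.

The radius of convergence is 10.


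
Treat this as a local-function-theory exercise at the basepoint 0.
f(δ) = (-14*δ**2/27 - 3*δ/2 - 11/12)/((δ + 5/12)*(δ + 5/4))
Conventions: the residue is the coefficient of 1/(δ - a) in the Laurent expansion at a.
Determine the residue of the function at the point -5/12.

The residue is -371/810.

At the order-1 pole -5/12 set g(δ) = (δ - (-5/12))*f(δ) = (-14*δ**2/27 - 3*δ/2 - 11/12)/(δ + 5/4).
Simple pole: residue = g(a) at a = -5/12, which is -371/810.


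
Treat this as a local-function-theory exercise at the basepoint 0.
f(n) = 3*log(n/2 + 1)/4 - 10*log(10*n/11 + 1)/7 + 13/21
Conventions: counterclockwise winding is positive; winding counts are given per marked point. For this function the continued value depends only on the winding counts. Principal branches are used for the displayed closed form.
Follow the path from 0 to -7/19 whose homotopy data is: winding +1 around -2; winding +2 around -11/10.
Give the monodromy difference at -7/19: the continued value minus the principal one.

The rational part is single-valued and drops out of the difference; each branch term changes only by its own monodromy.
(3/4)*log(1 - n/(-2)): each positive loop around -2 adds 2*pi*i to the log, so winding +1 contributes (3/4)*(1)*2*pi*i = (3/2)*pi*i.
(-10/7)*log(1 - n/(-11/10)): each positive loop around -11/10 adds 2*pi*i to the log, so winding +2 contributes (-10/7)*(2)*2*pi*i = -(40/7)*pi*i.
Summing the contributions at n = -7/19 gives -(59/14)*pi*i.

Continued minus principal equals -(59/14)*pi*i.


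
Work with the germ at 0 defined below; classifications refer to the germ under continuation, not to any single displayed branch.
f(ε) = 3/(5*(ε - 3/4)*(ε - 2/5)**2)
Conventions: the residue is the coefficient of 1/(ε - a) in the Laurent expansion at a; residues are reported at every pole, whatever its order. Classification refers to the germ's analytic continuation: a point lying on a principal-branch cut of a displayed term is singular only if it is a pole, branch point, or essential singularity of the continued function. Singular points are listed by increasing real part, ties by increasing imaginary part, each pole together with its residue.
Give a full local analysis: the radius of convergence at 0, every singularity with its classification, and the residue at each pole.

Denominator factor (ε - 3/4): pole of order 1 at 3/4, modulus 3/4.
Denominator factor (ε - 2/5)^2: pole of order 2 at 2/5, modulus 2/5.
The radius of convergence is the smallest modulus among the singular points: 2/5.
At the order-2 pole 2/5 set g(ε) = (ε - (2/5))^2*f(ε) = 3/(5*(ε - 3/4)).
Order-2 pole: residue = g'(a); g'(2/5) = -240/49, so the residue is -240/49.
At the order-1 pole 3/4 set g(ε) = (ε - (3/4))*f(ε) = 3/(5*(ε - 2/5)**2).
Simple pole: residue = g(a) at a = 3/4, which is 240/49.
List the singular points by increasing real part (a conjugate pair: the negative imaginary part first).

Radius of convergence at 0: 2/5.
At 2/5: a pole of order 2; residue -240/49.
At 3/4: a pole of order 1; residue 240/49.


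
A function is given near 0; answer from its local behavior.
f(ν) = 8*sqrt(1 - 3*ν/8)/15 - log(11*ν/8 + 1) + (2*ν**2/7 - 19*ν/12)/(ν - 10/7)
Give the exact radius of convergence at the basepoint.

The radius of convergence is 8/11.

Denominator factor (ν - 10/7): pole of order 1 at 10/7, modulus 10/7.
Branch term (-1)*log(1 - ν/(-8/11)): its argument vanishes at ν = -8/11, a logarithmic branch point, modulus 8/11.
Branch term (8/15)*sqrt(1 - ν/(8/3)): its argument vanishes at ν = 8/3, a square-root branch point, modulus 8/3.
The radius of convergence is the smallest modulus among the singular points: 8/11.


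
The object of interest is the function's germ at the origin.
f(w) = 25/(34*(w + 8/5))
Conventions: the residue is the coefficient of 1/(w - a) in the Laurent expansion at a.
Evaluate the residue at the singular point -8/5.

The residue is 25/34.

At the order-1 pole -8/5 set g(w) = (w - (-8/5))*f(w) = 25/34.
Simple pole: residue = g(a) at a = -8/5, which is 25/34.


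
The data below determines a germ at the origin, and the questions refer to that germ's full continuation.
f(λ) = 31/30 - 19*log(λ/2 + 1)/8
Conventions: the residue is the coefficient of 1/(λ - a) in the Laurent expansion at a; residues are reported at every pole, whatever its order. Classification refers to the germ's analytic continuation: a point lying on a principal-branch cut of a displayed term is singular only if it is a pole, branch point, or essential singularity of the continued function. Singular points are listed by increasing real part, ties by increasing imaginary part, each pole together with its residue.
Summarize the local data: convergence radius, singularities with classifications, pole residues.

Branch term (-19/8)*log(1 - λ/(-2)): its argument vanishes at λ = -2, a logarithmic branch point, modulus 2.
The radius of convergence is the smallest modulus among the singular points: 2.

Radius of convergence at 0: 2.
At -2: a logarithmic branch point.


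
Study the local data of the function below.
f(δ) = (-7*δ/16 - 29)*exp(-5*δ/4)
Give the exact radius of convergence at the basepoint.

The factor exp(-5*δ/4) is entire and contributes no finite singular point.
The polynomial part has no poles.
No finite singular points: the Taylor series at 0 converges everywhere.

The radius of convergence is infinite.


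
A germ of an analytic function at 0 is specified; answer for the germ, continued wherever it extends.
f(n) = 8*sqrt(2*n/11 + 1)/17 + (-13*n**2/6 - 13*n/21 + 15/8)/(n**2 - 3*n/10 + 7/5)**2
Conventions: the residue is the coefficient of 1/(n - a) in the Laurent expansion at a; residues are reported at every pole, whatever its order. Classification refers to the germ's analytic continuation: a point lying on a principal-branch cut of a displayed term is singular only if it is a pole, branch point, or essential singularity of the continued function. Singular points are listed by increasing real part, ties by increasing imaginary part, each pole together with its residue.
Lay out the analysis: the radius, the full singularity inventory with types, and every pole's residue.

Radius of convergence at 0: (1/5)*sqrt(35).
At -11/2: an algebraic (square-root) branch point.
At (3/20) - ((1/20)*sqrt(551))*i: a pole of order 2; residue -((52550/6375621)*sqrt(551))*i.
At (3/20) + ((1/20)*sqrt(551))*i: a pole of order 2; residue ((52550/6375621)*sqrt(551))*i.


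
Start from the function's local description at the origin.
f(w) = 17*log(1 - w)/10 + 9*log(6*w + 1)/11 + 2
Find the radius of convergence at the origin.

Branch term (9/11)*log(1 - w/(-1/6)): its argument vanishes at w = -1/6, a logarithmic branch point, modulus 1/6.
Branch term (17/10)*log(1 - w/(1)): its argument vanishes at w = 1, a logarithmic branch point, modulus 1.
The radius of convergence is the smallest modulus among the singular points: 1/6.

The radius of convergence is 1/6.


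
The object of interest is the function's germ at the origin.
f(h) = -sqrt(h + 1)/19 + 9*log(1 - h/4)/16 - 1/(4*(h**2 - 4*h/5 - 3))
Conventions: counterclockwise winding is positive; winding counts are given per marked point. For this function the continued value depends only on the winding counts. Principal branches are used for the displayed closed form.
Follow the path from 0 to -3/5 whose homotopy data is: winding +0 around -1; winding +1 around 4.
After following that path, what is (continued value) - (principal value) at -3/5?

The rational part is single-valued and drops out of the difference; each branch term changes only by its own monodromy.
(-1/19)*sqrt(1 - h/(-1)): winding +0 is even, the square root returns to the same sheet, contribution 0.
(9/16)*log(1 - h/(4)): each positive loop around 4 adds 2*pi*i to the log, so winding +1 contributes (9/16)*(1)*2*pi*i = (9/8)*pi*i.
Summing the contributions at h = -3/5 gives (9/8)*pi*i.

Continued minus principal equals (9/8)*pi*i.
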